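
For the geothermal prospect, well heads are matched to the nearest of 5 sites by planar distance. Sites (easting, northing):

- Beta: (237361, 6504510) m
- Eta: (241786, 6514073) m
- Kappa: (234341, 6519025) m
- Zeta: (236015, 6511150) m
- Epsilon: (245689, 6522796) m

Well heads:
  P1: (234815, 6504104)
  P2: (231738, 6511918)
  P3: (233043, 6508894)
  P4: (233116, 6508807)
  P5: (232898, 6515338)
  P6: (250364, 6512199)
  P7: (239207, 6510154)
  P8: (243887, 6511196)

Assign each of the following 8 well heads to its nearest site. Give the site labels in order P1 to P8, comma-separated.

Beta, Zeta, Zeta, Zeta, Kappa, Eta, Zeta, Eta

P1 → Beta (d²=6646952.00)
P2 → Zeta (d²=18882553.00)
P3 → Zeta (d²=13922320.00)
P4 → Zeta (d²=13893850.00)
P5 → Kappa (d²=15676218.00)
P6 → Eta (d²=77093960.00)
P7 → Zeta (d²=11180880.00)
P8 → Eta (d²=12691330.00)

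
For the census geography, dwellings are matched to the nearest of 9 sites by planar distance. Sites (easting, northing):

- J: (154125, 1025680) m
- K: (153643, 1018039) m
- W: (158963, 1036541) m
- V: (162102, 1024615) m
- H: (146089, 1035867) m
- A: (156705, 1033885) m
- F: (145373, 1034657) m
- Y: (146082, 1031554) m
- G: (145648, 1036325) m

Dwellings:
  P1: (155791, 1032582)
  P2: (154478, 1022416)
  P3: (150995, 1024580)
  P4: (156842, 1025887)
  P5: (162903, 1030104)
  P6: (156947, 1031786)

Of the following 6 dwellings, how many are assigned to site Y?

0

P1 → A
P2 → J
P3 → J
P4 → J
P5 → V
P6 → A
0 of the 6 go to Y.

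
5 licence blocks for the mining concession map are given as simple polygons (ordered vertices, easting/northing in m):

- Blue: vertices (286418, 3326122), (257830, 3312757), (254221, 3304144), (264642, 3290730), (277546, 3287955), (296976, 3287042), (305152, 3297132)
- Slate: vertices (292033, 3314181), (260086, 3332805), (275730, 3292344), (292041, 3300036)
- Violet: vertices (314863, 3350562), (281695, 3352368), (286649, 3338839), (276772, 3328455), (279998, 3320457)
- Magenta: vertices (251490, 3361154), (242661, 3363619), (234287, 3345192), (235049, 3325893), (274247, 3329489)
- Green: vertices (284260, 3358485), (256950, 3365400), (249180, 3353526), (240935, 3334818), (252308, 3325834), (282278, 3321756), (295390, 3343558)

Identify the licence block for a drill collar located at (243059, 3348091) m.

Magenta

Cast a ray rightward from (243059, 3348091). For each polygon, the edges (by vertex number in listed order) whose endpoints lie on opposite sides of northing = 3348091, where each meets that height, and whether that is right or left of the point:
Blue: no edge straddles that height → 0 crossings.
Slate: no edge straddles that height → 0 crossings.
Violet: 2–3 at easting≈283261.1 (right), 5–1 at easting≈312001.3 (right) → 2 crossings.
Magenta: 2–3 at easting≈235604.4 (left), 5–1 at easting≈260878.1 (right) → 1 crossing.
Green: 3–4 at easting≈246784.7 (right), 7–1 at easting≈292010.1 (right) → 2 crossings.
Only Magenta has an odd count, so the point is inside Magenta.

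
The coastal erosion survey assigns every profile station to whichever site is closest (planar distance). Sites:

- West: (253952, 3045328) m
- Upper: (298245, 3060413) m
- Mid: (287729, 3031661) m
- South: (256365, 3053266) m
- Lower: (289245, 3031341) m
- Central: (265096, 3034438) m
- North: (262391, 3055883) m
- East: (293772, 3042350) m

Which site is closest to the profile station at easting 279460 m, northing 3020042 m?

Squared distances to each site:
West: 1290039860.000; Upper: 1982693866.000; Mid: 203377522.000; South: 1637213201.000; Lower: 223413626.000; Central: 413569312.000; North: 1575928042.000; East: 702480208.000.
Minimum at Mid.

Mid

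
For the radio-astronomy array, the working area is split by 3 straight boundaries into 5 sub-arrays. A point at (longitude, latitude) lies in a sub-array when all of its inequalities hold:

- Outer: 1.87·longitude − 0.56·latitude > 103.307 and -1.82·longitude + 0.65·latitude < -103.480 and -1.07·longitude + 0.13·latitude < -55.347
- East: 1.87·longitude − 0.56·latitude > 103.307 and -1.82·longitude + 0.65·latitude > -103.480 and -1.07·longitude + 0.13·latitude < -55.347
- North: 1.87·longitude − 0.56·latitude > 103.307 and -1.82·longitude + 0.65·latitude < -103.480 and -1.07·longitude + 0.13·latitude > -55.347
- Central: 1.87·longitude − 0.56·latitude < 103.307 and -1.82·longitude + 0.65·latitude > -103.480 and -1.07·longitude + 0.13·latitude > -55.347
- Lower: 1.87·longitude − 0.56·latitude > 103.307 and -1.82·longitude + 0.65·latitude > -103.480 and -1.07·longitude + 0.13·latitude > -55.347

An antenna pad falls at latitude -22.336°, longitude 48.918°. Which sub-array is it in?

North

1.87·48.918 − 0.56·-22.336 = 103.985, which is > 103.307
-1.82·48.918 + 0.65·-22.336 = -103.549, which is < -103.480
-1.07·48.918 + 0.13·-22.336 = -55.246, which is > -55.347
This sign pattern matches North.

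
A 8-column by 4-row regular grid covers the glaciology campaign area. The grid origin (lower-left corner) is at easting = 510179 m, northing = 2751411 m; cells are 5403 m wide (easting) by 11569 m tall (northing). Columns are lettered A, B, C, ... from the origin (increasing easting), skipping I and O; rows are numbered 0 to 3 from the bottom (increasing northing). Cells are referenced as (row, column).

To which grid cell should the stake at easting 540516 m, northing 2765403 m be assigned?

(1, F)

Column index: ⌊(540516 − 510179) / 5403⌋ = ⌊5.615⌋ = 5 → column F
Row offset from origin: ⌊(2765403 − 2751411) / 11569⌋ = ⌊1.209⌋ = 1 → row 1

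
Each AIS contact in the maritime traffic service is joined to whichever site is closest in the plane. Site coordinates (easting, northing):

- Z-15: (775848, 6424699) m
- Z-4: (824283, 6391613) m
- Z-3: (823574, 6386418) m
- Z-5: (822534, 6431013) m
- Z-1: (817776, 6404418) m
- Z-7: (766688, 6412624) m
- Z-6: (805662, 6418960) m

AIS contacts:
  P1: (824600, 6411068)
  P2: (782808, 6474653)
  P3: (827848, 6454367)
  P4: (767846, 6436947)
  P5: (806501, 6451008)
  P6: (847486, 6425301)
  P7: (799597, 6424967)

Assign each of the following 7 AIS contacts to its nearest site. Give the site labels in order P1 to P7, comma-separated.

Z-1, Z-15, Z-5, Z-15, Z-5, Z-5, Z-6

P1 → Z-1 (d²=90789476.00)
P2 → Z-15 (d²=2543843716.00)
P3 → Z-5 (d²=573647912.00)
P4 → Z-15 (d²=214045508.00)
P5 → Z-5 (d²=656857114.00)
P6 → Z-5 (d²=655229248.00)
P7 → Z-6 (d²=72868274.00)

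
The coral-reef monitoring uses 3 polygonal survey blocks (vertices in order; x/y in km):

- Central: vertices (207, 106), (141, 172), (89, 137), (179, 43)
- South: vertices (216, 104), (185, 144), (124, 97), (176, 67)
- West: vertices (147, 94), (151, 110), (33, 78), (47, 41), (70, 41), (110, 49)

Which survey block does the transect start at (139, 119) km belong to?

Central

Cast a ray rightward from (139, 119). For each polygon, the edges (by vertex number in listed order) whose endpoints lie on opposite sides of y = 119, where each meets that height, and whether that is right or left of the point:
Central: 1–2 at x≈194.0 (right), 3–4 at x≈106.2 (left) → 1 crossing.
South: 1–2 at x≈204.4 (right), 2–3 at x≈152.6 (right) → 2 crossings.
West: no edge straddles that height → 0 crossings.
Only Central has an odd count, so the point is inside Central.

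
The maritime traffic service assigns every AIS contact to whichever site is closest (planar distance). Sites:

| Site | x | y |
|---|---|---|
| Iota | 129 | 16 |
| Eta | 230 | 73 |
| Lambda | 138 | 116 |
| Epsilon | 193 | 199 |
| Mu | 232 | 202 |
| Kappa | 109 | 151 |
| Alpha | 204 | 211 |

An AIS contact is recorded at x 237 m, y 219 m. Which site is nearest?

Squared distances to each site:
Iota: 52873.000; Eta: 21365.000; Lambda: 20410.000; Epsilon: 2336.000; Mu: 314.000; Kappa: 21008.000; Alpha: 1153.000.
Minimum at Mu.

Mu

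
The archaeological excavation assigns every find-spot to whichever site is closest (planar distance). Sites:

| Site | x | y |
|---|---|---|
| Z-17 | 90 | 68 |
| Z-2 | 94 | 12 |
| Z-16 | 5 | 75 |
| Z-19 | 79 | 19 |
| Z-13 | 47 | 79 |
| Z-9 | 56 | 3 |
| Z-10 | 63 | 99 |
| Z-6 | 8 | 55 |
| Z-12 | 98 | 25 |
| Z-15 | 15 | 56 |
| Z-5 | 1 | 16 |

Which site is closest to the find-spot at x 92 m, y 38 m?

Squared distances to each site:
Z-17: 904.000; Z-2: 680.000; Z-16: 8938.000; Z-19: 530.000; Z-13: 3706.000; Z-9: 2521.000; Z-10: 4562.000; Z-6: 7345.000; Z-12: 205.000; Z-15: 6253.000; Z-5: 8765.000.
Minimum at Z-12.

Z-12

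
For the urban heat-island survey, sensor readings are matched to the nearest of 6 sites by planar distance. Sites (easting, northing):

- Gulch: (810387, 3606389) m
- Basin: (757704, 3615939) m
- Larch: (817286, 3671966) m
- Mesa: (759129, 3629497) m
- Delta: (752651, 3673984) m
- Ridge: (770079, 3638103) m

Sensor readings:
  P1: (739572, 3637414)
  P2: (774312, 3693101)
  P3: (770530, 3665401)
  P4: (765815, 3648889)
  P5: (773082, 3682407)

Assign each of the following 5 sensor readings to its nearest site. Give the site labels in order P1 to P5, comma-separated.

Mesa, Delta, Delta, Ridge, Delta

P1 → Mesa (d²=445155138.00)
P2 → Delta (d²=834658610.00)
P3 → Delta (d²=393326530.00)
P4 → Ridge (d²=134519492.00)
P5 → Delta (d²=488372690.00)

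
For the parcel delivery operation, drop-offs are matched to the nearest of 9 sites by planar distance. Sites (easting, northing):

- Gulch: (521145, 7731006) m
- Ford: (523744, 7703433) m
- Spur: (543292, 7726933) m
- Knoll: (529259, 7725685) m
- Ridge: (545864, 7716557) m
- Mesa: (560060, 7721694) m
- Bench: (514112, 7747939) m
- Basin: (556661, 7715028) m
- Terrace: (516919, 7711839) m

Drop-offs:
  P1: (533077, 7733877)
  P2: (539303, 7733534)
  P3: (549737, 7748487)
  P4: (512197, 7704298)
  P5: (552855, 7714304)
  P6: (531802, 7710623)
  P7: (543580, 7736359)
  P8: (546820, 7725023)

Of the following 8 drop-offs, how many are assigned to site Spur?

4

P1 → Knoll
P2 → Spur
P3 → Spur
P4 → Terrace
P5 → Basin
P6 → Ford
P7 → Spur
P8 → Spur
4 of the 8 go to Spur.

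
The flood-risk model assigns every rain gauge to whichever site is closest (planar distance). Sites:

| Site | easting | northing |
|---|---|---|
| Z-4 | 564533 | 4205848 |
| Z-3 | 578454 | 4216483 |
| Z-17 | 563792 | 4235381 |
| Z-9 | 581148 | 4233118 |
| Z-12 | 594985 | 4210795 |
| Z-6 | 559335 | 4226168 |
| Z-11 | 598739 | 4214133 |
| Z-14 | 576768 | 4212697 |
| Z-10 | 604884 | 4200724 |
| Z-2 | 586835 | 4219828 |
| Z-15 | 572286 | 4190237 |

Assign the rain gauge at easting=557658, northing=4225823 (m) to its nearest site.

Z-6

Squared distances to each site:
Z-4: 446266250.000; Z-3: 519709216.000; Z-17: 128981320.000; Z-9: 604997125.000; Z-12: 1619145713.000; Z-6: 2931354.000; Z-11: 1824304661.000; Z-14: 537483976.000; Z-10: 2860254877.000; Z-2: 887237354.000; Z-15: 1480341780.000.
Minimum at Z-6.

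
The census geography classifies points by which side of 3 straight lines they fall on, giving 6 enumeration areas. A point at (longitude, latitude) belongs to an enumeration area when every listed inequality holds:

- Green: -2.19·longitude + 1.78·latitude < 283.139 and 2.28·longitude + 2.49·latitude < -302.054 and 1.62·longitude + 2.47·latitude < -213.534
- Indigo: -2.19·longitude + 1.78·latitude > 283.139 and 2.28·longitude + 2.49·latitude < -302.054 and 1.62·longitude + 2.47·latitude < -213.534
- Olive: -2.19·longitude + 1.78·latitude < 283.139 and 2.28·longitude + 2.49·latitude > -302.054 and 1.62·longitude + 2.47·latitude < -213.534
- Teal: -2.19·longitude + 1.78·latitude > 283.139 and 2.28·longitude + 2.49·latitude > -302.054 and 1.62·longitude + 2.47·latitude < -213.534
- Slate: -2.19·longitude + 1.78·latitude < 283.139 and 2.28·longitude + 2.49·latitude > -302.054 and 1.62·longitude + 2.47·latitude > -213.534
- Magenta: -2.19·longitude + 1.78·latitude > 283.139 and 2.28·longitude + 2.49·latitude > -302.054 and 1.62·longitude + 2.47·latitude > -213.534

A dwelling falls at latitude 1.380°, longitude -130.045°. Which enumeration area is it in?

-2.19·-130.045 + 1.78·1.380 = 287.255, which is > 283.139
2.28·-130.045 + 2.49·1.380 = -293.066, which is > -302.054
1.62·-130.045 + 2.47·1.380 = -207.264, which is > -213.534
This sign pattern matches Magenta.

Magenta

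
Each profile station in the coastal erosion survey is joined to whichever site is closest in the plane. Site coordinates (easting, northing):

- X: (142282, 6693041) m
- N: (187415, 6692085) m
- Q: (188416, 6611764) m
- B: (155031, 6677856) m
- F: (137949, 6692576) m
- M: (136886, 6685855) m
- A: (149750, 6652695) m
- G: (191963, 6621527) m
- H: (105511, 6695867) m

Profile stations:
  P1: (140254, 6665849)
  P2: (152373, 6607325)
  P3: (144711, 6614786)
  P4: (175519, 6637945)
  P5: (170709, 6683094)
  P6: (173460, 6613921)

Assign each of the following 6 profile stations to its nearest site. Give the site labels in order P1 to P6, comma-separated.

A, Q, A, G, B, Q

P1 → A (d²=263201732.00)
P2 → Q (d²=1318802570.00)
P3 → A (d²=1462483802.00)
P4 → G (d²=539955860.00)
P5 → B (d²=273236328.00)
P6 → Q (d²=228334585.00)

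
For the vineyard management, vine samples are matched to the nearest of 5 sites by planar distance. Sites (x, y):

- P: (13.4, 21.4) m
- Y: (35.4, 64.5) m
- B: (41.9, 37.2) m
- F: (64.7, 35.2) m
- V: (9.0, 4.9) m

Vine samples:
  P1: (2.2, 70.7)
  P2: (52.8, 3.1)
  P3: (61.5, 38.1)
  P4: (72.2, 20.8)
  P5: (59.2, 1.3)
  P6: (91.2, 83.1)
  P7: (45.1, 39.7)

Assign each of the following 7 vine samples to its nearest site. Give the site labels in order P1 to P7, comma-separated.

Y, F, F, F, F, F, B

P1 → Y (d²=1140.68)
P2 → F (d²=1172.02)
P3 → F (d²=18.65)
P4 → F (d²=263.61)
P5 → F (d²=1179.46)
P6 → F (d²=2996.66)
P7 → B (d²=16.49)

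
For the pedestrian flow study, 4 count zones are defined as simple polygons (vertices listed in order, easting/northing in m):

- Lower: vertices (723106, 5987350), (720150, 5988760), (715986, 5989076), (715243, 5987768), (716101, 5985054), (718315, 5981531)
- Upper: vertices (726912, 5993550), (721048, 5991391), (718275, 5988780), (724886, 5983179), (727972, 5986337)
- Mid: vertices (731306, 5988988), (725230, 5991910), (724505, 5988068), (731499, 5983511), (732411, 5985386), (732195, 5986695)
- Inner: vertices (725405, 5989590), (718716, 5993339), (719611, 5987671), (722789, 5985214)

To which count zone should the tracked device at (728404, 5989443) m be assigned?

Cast a ray rightward from (728404, 5989443). For each polygon, the edges (by vertex number in listed order) whose endpoints lie on opposite sides of northing = 5989443, where each meets that height, and whether that is right or left of the point:
Lower: no edge straddles that height → 0 crossings.
Upper: 2–3 at easting≈718979.1 (left), 5–1 at easting≈727515.6 (left) → 0 crossings.
Mid: 1–2 at easting≈730359.9 (right), 2–3 at easting≈724764.5 (left) → 1 crossing.
Inner: 2–3 at easting≈719331.2 (left), 4–1 at easting≈725317.1 (left) → 0 crossings.
Only Mid has an odd count, so the point is inside Mid.

Mid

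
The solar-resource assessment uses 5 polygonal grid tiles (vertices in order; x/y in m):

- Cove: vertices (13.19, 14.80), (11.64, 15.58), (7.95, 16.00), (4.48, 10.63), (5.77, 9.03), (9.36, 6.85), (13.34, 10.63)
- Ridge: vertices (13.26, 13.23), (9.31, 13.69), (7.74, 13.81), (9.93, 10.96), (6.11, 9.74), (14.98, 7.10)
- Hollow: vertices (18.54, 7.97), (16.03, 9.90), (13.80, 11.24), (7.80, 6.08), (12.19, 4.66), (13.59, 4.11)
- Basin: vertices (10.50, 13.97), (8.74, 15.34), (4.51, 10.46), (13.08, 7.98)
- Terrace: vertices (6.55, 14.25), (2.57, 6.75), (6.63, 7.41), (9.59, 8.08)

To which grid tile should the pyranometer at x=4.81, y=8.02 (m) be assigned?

Cast a ray rightward from (4.81, 8.02). For each polygon, the edges (by vertex number in listed order) whose endpoints lie on opposite sides of y = 8.02, where each meets that height, and whether that is right or left of the point:
Cove: 5–6 at x≈7.433 (right), 6–7 at x≈10.592 (right) → 2 crossings.
Ridge: 5–6 at x≈11.889 (right), 6–1 at x≈14.722 (right) → 2 crossings.
Hollow: 1–2 at x≈18.475 (right), 3–4 at x≈10.056 (right) → 2 crossings.
Basin: 3–4 at x≈12.942 (right), 4–1 at x≈13.063 (right) → 2 crossings.
Terrace: 1–2 at x≈3.244 (left), 3–4 at x≈9.325 (right) → 1 crossing.
Only Terrace has an odd count, so the point is inside Terrace.

Terrace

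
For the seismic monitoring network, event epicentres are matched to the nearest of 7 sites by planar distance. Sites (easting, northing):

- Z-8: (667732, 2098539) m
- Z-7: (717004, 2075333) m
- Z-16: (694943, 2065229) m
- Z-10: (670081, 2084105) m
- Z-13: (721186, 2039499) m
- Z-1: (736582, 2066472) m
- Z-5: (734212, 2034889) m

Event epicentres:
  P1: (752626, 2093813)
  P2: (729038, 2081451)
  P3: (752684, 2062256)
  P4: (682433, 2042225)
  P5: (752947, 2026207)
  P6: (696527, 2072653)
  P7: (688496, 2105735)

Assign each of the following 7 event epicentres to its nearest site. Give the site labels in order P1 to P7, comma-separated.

P1 → Z-1 (d²=1004940217.00)
P2 → Z-7 (d²=182247080.00)
P3 → Z-1 (d²=277049060.00)
P4 → Z-16 (d²=685684116.00)
P5 → Z-5 (d²=426377349.00)
P6 → Z-16 (d²=57624832.00)
P7 → Z-8 (d²=482926112.00)

Z-1, Z-7, Z-1, Z-16, Z-5, Z-16, Z-8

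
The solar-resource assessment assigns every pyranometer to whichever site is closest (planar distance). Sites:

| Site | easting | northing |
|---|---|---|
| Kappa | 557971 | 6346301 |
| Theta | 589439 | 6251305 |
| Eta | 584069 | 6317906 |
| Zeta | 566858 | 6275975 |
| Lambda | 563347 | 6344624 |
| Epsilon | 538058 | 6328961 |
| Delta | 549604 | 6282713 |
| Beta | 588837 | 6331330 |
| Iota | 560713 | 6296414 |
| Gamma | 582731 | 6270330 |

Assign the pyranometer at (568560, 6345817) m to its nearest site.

Squared distances to each site:
Kappa: 112361177.000; Theta: 9368450785.000; Eta: 1019553002.000; Zeta: 4880801768.000; Lambda: 28598618.000; Epsilon: 1214496740.000; Delta: 4341444752.000; Beta: 621029898.000; Iota: 2502231818.000; Gamma: 5899104410.000.
Minimum at Lambda.

Lambda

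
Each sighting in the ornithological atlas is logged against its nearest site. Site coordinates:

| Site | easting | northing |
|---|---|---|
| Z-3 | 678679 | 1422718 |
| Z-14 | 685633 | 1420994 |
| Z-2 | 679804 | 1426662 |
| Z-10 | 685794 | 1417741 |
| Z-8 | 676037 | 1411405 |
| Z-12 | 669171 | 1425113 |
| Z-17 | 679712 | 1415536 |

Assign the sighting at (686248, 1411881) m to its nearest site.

Squared distances to each site:
Z-3: 174730330.000; Z-14: 83424994.000; Z-2: 260003097.000; Z-10: 34545716.000; Z-8: 104491097.000; Z-12: 466709753.000; Z-17: 56078321.000.
Minimum at Z-10.

Z-10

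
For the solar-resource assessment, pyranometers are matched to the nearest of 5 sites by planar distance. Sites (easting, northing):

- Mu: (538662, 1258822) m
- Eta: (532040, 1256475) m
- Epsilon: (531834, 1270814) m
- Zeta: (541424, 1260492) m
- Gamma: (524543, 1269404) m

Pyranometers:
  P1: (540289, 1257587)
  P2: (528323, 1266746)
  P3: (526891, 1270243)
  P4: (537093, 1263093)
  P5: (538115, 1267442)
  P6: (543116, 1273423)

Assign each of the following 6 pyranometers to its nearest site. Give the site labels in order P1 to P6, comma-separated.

P1 → Mu (d²=4172354.00)
P2 → Gamma (d²=21353364.00)
P3 → Gamma (d²=6217025.00)
P4 → Mu (d²=20703202.00)
P5 → Epsilon (d²=50821345.00)
P6 → Epsilon (d²=134090405.00)

Mu, Gamma, Gamma, Mu, Epsilon, Epsilon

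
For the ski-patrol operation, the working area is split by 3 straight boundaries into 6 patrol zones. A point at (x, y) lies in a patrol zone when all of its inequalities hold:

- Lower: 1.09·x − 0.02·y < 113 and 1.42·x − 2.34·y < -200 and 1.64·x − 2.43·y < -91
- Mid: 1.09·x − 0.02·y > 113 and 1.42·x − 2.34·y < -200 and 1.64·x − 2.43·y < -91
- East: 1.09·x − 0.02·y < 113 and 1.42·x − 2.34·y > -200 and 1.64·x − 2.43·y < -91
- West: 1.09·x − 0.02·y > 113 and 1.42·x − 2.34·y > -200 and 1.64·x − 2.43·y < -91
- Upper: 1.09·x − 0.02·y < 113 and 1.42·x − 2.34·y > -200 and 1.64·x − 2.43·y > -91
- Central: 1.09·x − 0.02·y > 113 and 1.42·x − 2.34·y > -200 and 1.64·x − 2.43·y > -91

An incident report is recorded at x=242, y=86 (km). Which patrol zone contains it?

Central

1.09·242 − 0.02·86 = 262.060, which is > 113
1.42·242 − 2.34·86 = 142.400, which is > -200
1.64·242 − 2.43·86 = 187.900, which is > -91
This sign pattern matches Central.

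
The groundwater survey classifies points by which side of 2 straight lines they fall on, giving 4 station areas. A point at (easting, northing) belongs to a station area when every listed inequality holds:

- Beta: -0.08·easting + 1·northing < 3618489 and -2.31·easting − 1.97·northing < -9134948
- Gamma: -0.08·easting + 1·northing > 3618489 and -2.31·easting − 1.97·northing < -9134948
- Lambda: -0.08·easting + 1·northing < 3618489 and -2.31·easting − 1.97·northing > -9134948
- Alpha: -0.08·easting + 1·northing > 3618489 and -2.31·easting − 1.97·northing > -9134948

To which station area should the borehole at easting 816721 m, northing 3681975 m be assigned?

-0.08·816721 + 1·3681975 = 3616637.320, which is < 3618489
-2.31·816721 − 1.97·3681975 = -9140116.260, which is < -9134948
This sign pattern matches Beta.

Beta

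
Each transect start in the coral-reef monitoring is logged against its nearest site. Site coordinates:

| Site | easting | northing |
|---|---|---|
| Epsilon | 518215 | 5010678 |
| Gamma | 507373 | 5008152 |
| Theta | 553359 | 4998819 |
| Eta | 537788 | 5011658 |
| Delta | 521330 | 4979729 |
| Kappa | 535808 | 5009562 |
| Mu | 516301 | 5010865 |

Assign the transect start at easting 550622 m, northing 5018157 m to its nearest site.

Squared distances to each site:
Epsilon: 1106149090.000; Gamma: 1970576026.000; Theta: 381449413.000; Eta: 206948557.000; Delta: 2334732448.000; Kappa: 293328621.000; Mu: 1231104305.000.
Minimum at Eta.

Eta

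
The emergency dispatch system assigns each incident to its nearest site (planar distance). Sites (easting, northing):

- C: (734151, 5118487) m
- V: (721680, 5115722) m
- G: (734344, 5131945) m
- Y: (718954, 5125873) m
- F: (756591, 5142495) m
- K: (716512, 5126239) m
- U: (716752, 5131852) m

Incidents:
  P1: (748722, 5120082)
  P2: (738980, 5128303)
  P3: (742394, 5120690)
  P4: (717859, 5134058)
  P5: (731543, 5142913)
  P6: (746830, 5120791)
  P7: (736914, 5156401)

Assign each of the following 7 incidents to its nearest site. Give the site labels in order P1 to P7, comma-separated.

C, G, C, U, G, C, F

P1 → C (d²=214858066.00)
P2 → G (d²=34756660.00)
P3 → C (d²=72800258.00)
P4 → U (d²=6091885.00)
P5 → G (d²=128142625.00)
P6 → C (d²=166065457.00)
P7 → F (d²=580561165.00)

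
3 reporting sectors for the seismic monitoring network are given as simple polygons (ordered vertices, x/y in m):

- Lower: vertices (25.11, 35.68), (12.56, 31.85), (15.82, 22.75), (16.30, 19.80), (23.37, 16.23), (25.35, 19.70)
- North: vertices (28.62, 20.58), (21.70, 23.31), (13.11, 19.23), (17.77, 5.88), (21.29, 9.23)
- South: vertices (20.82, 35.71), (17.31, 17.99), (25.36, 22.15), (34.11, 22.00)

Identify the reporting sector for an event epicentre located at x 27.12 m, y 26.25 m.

Cast a ray rightward from (27.12, 26.25). For each polygon, the edges (by vertex number in listed order) whose endpoints lie on opposite sides of y = 26.25, where each meets that height, and whether that is right or left of the point:
Lower: 2–3 at x≈14.566 (left), 6–1 at x≈25.252 (left) → 0 crossings.
North: no edge straddles that height → 0 crossings.
South: 1–2 at x≈18.946 (left), 4–1 at x≈29.990 (right) → 1 crossing.
Only South has an odd count, so the point is inside South.

South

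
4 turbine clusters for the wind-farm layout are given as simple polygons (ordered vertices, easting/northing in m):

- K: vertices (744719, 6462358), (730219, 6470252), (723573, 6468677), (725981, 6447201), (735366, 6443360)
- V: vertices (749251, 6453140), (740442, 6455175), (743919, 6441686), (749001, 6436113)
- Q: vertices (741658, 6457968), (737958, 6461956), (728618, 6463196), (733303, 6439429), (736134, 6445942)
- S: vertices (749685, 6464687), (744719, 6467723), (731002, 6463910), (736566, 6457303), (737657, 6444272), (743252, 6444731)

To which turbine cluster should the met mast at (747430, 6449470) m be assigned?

V

Cast a ray rightward from (747430, 6449470). For each polygon, the edges (by vertex number in listed order) whose endpoints lie on opposite sides of northing = 6449470, where each meets that height, and whether that is right or left of the point:
K: 3–4 at easting≈725726.6 (left), 5–1 at easting≈738374.0 (left) → 0 crossings.
V: 2–3 at easting≈741912.6 (left), 4–1 at easting≈749197.1 (right) → 1 crossing.
Q: 3–4 at easting≈731323.7 (left), 5–1 at easting≈737754.5 (left) → 0 crossings.
S: 4–5 at easting≈737221.8 (left), 6–1 at easting≈744779.7 (left) → 0 crossings.
Only V has an odd count, so the point is inside V.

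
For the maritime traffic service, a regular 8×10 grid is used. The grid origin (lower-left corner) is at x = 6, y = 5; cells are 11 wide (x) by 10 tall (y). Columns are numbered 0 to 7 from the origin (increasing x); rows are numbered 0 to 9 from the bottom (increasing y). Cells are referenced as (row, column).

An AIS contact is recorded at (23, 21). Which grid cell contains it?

Column index: ⌊(23 − 6) / 11⌋ = ⌊1.545⌋ = 1
Row offset from origin: ⌊(21 − 5) / 10⌋ = ⌊1.600⌋ = 1 → row 1

(1, 1)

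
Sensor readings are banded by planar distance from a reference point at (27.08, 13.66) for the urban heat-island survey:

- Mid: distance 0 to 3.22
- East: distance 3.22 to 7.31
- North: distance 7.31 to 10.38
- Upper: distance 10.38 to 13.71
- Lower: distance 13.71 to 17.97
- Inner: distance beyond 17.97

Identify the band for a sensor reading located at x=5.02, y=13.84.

Distance = √((5.02−27.08)² + (13.84−13.66)²) = √(486.644 + 0.032) = 22.061.
17.97 ≤ 22.061 < ∞ → Inner.

Inner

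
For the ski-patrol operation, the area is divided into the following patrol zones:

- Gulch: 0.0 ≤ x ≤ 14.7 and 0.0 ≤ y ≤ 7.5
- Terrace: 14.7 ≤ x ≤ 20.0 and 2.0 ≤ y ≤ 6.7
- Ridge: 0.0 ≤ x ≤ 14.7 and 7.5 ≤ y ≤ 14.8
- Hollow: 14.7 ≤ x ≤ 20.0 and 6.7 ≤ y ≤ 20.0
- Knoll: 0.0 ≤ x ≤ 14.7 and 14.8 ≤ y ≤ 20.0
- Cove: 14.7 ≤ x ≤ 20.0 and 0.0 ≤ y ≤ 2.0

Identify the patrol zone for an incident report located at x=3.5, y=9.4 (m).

The point has x = 3.5 and y = 9.4.
Only Ridge satisfies 0.0 ≤ x ≤ 14.7 and 7.5 ≤ y ≤ 14.8.

Ridge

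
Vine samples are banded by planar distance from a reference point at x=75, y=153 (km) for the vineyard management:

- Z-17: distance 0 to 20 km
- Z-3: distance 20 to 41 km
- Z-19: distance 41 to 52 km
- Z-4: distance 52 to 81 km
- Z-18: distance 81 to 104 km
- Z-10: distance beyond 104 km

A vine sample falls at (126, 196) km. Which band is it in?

Distance = √((126−75)² + (196−153)²) = √(2601.000 + 1849.000) = 66.708 km.
52 ≤ 66.708 < 81 → Z-4.

Z-4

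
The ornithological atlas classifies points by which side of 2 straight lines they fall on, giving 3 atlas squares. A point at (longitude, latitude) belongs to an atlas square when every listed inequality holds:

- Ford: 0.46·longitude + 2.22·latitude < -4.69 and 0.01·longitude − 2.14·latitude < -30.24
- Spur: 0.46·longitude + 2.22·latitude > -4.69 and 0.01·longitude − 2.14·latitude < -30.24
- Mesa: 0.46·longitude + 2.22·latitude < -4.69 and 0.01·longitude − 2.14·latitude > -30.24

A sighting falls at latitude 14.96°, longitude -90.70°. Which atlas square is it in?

0.46·-90.70 + 2.22·14.96 = -8.511, which is < -4.69
0.01·-90.70 − 2.14·14.96 = -32.921, which is < -30.24
This sign pattern matches Ford.

Ford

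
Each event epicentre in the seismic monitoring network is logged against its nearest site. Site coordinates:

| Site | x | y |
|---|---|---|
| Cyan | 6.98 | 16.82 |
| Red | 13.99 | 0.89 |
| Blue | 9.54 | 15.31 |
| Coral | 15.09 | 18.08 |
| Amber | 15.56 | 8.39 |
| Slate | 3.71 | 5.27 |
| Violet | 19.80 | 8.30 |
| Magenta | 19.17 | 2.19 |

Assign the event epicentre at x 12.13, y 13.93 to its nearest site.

Blue

Squared distances to each site:
Cyan: 34.875; Red: 173.501; Blue: 8.613; Coral: 25.984; Amber: 42.456; Slate: 145.892; Violet: 90.526; Magenta: 187.389.
Minimum at Blue.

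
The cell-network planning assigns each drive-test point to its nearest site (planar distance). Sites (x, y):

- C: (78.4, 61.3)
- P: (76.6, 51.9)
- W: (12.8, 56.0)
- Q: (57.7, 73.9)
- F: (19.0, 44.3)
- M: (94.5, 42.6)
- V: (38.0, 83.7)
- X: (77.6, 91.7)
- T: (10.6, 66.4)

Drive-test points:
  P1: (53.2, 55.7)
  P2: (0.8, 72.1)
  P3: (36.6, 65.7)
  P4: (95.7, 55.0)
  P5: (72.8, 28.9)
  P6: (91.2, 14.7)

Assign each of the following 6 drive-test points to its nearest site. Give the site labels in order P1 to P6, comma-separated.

P1 → Q (d²=351.49)
P2 → T (d²=128.53)
P3 → V (d²=325.96)
P4 → M (d²=155.20)
P5 → P (d²=543.44)
P6 → M (d²=789.30)

Q, T, V, M, P, M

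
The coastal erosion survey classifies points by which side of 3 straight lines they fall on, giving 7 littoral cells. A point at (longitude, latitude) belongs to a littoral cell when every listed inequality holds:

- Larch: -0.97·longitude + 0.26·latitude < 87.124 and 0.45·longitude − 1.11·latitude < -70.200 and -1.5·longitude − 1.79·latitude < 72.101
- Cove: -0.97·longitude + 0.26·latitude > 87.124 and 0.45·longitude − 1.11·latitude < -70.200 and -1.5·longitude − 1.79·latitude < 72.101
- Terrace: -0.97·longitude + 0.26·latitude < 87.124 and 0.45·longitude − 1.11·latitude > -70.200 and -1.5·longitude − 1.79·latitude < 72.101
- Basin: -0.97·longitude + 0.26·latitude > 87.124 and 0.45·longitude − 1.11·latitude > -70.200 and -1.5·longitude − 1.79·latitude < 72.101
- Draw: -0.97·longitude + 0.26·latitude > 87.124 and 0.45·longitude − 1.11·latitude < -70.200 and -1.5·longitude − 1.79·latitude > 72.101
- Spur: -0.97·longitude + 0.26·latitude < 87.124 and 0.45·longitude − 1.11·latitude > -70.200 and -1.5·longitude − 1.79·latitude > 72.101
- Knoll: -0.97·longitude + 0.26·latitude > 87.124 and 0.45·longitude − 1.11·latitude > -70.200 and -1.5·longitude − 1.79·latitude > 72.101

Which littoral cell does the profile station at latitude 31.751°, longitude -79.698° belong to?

Larch

-0.97·-79.698 + 0.26·31.751 = 85.562, which is < 87.124
0.45·-79.698 − 1.11·31.751 = -71.108, which is < -70.200
-1.5·-79.698 − 1.79·31.751 = 62.713, which is < 72.101
This sign pattern matches Larch.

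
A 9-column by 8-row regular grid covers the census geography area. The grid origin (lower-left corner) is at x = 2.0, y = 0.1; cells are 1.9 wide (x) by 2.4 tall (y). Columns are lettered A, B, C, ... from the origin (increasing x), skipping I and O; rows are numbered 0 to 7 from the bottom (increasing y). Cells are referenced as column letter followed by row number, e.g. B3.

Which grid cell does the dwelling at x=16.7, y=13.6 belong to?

H5

Column index: ⌊(16.7 − 2.0) / 1.9⌋ = ⌊7.737⌋ = 7 → column H
Row offset from origin: ⌊(13.6 − 0.1) / 2.4⌋ = ⌊5.625⌋ = 5 → row 5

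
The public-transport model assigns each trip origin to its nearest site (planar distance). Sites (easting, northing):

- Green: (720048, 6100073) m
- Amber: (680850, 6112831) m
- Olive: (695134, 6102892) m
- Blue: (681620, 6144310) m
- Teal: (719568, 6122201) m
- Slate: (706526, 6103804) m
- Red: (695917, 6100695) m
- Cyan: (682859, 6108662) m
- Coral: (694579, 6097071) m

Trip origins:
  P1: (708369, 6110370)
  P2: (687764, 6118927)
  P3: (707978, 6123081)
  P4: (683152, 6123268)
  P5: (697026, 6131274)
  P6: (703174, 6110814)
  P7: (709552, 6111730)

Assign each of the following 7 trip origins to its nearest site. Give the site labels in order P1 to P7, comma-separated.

P1 → Slate (d²=46509005.00)
P2 → Amber (d²=84964612.00)
P3 → Teal (d²=135102500.00)
P4 → Amber (d²=114230173.00)
P5 → Blue (d²=407282132.00)
P6 → Slate (d²=60376004.00)
P7 → Slate (d²=71978152.00)

Slate, Amber, Teal, Amber, Blue, Slate, Slate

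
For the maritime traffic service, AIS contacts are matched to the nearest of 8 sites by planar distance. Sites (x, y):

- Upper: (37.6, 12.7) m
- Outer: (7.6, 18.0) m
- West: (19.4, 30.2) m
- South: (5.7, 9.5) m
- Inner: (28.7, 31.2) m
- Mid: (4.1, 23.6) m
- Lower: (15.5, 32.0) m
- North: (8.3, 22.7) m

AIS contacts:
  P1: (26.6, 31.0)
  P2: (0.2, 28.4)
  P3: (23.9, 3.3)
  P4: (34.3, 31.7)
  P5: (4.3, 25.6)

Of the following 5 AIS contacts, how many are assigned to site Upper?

P1 → Inner
P2 → Mid
P3 → Upper
P4 → Inner
P5 → Mid
1 of the 5 goes to Upper.

1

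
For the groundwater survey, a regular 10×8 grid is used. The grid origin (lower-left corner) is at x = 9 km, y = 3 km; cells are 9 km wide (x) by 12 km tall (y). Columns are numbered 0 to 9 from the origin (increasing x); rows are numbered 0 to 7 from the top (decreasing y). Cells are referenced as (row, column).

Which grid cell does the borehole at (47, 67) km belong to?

Column index: ⌊(47 − 9) / 9⌋ = ⌊4.222⌋ = 4
Row offset from origin: ⌊(67 − 3) / 12⌋ = ⌊5.333⌋ = 5 → row 2 (counted from top)

(2, 4)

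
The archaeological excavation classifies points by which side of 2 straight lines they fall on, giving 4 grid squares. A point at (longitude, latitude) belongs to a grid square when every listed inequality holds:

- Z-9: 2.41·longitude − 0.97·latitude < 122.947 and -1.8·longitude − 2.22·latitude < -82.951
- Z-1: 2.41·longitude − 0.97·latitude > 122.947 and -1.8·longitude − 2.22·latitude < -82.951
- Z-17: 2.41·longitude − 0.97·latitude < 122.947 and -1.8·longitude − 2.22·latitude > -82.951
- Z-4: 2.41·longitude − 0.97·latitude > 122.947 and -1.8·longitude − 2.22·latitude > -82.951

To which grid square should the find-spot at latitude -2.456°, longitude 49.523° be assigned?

2.41·49.523 − 0.97·-2.456 = 121.733, which is < 122.947
-1.8·49.523 − 2.22·-2.456 = -83.689, which is < -82.951
This sign pattern matches Z-9.

Z-9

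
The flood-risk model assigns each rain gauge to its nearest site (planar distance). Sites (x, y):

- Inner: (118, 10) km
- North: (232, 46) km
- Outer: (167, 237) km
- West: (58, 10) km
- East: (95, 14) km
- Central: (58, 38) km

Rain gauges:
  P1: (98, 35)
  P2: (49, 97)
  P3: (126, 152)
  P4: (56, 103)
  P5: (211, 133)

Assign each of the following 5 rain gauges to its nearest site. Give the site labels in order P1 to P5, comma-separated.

P1 → East (d²=450.00)
P2 → Central (d²=3562.00)
P3 → Outer (d²=8906.00)
P4 → Central (d²=4229.00)
P5 → North (d²=8010.00)

East, Central, Outer, Central, North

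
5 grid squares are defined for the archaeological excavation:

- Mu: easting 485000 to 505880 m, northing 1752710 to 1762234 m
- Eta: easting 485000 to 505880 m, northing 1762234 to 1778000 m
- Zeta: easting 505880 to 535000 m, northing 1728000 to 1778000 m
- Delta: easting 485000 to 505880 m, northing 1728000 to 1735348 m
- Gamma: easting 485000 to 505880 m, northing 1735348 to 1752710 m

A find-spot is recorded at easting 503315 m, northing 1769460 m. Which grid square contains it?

The point has easting = 503315 and northing = 1769460.
Only Eta satisfies 485000 ≤ easting ≤ 505880 and 1762234 ≤ northing ≤ 1778000.

Eta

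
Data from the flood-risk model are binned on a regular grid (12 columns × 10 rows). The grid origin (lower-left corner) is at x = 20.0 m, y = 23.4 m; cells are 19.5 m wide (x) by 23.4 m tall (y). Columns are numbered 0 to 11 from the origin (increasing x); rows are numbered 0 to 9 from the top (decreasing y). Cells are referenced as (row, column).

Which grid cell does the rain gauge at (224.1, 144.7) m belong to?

(4, 10)

Column index: ⌊(224.1 − 20.0) / 19.5⌋ = ⌊10.467⌋ = 10
Row offset from origin: ⌊(144.7 − 23.4) / 23.4⌋ = ⌊5.184⌋ = 5 → row 4 (counted from top)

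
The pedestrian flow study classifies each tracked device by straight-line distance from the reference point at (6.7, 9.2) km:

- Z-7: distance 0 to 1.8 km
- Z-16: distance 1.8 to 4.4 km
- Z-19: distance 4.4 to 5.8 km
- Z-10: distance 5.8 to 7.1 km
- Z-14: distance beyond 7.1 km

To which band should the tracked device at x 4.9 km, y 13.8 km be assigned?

Distance = √((4.9−6.7)² + (13.8−9.2)²) = √(3.240 + 21.160) = 4.940 km.
4.4 ≤ 4.940 < 5.8 → Z-19.

Z-19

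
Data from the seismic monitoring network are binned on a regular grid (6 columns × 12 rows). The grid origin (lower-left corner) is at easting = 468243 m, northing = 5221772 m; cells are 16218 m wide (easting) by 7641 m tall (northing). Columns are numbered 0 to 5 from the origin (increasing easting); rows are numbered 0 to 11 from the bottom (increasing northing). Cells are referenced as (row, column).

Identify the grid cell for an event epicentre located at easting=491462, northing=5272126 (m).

Column index: ⌊(491462 − 468243) / 16218⌋ = ⌊1.432⌋ = 1
Row offset from origin: ⌊(5272126 − 5221772) / 7641⌋ = ⌊6.590⌋ = 6 → row 6

(6, 1)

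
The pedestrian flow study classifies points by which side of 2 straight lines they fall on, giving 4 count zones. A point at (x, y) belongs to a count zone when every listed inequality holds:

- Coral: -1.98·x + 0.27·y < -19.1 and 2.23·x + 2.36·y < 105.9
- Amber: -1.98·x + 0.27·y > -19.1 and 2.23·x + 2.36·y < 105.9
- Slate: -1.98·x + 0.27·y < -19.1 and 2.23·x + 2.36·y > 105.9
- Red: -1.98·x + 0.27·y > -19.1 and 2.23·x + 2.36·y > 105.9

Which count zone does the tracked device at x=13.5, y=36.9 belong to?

Red

-1.98·13.5 + 0.27·36.9 = -16.767, which is > -19.1
2.23·13.5 + 2.36·36.9 = 117.189, which is > 105.9
This sign pattern matches Red.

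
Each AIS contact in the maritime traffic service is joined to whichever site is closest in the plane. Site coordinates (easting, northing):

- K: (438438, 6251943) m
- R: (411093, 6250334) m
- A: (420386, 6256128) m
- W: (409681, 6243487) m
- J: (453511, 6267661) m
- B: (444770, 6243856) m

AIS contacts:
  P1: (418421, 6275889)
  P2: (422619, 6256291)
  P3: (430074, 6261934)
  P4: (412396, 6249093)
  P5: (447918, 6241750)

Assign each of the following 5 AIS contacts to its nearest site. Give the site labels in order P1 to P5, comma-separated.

A, A, A, R, B

P1 → A (d²=394358346.00)
P2 → A (d²=5012858.00)
P3 → A (d²=127566980.00)
P4 → R (d²=3237890.00)
P5 → B (d²=14345140.00)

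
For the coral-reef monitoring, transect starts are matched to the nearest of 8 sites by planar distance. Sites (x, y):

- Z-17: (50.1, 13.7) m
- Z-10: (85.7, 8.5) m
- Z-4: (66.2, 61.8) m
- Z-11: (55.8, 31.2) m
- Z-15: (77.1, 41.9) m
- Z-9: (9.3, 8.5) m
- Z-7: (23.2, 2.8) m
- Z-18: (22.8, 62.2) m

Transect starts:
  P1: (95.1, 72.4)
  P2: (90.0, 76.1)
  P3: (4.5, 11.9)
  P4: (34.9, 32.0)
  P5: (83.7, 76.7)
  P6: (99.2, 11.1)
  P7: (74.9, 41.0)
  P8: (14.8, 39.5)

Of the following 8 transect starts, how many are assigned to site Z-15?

P1 → Z-4
P2 → Z-4
P3 → Z-9
P4 → Z-11
P5 → Z-4
P6 → Z-10
P7 → Z-15
P8 → Z-18
1 of the 8 goes to Z-15.

1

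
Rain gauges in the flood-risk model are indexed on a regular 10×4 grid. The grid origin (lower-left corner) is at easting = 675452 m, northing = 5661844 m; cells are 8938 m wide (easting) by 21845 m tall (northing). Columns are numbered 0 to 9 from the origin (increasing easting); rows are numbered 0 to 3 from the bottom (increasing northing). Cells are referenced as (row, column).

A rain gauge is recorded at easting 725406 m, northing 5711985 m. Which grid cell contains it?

(2, 5)

Column index: ⌊(725406 − 675452) / 8938⌋ = ⌊5.589⌋ = 5
Row offset from origin: ⌊(5711985 − 5661844) / 21845⌋ = ⌊2.295⌋ = 2 → row 2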